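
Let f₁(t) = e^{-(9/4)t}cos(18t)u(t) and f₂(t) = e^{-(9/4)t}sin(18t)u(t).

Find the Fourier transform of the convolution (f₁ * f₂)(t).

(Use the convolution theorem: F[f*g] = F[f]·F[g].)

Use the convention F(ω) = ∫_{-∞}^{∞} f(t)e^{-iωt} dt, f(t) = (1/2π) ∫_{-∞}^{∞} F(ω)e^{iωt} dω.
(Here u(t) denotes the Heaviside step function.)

F[f₁*f₂](ω) = \frac{1152 \left(4 i \omega + 9\right)}{\left(\left(4 i \omega + 9\right)^{2} + 5184\right)^{2}}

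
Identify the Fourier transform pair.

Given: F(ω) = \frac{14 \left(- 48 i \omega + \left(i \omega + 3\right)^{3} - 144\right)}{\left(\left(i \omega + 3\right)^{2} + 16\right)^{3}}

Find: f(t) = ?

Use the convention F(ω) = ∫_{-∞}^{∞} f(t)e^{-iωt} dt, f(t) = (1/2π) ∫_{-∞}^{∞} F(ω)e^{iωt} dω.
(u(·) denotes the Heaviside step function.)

f(t) = 7 t^{2} e^{- 3 t} \cos{\left(4 t \right)} u\left(t\right)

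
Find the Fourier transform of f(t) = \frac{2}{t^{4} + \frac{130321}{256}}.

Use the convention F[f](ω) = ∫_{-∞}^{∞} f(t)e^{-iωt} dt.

F(ω) = \frac{128 \pi e^{- \frac{19 \sqrt{2} \left|{\omega}\right|}{8}} \sin{\left(\frac{19 \sqrt{2} \left|{\omega}\right|}{8} + \frac{\pi}{4} \right)}}{6859}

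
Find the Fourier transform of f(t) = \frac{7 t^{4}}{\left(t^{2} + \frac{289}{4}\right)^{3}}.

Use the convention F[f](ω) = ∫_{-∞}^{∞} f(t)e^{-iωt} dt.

F(ω) = \frac{7 \pi \left(289 \omega^{2} - 170 \left|{\omega}\right| + 12\right) e^{- \frac{17 \left|{\omega}\right|}{2}}}{272}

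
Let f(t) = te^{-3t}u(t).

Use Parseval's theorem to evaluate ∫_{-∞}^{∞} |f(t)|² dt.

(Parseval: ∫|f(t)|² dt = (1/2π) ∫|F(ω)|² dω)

∫|f(t)|² dt = \frac{1}{108}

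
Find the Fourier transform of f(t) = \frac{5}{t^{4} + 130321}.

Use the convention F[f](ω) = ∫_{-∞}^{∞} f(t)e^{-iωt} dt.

F(ω) = \frac{5 \pi e^{- \frac{19 \sqrt{2} \left|{\omega}\right|}{2}} \sin{\left(\frac{19 \sqrt{2} \left|{\omega}\right|}{2} + \frac{\pi}{4} \right)}}{6859}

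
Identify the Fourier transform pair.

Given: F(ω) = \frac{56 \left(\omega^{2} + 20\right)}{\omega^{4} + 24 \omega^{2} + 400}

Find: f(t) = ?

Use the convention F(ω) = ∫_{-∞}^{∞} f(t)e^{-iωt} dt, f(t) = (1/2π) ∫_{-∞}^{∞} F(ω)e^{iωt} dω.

f(t) = 7 e^{- 4 \left|{t}\right|} \cos{\left(2 t \right)}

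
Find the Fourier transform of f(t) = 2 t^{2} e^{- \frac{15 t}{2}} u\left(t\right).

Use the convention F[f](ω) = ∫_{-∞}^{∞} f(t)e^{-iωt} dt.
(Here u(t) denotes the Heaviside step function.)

F(ω) = \frac{32}{\left(2 i \omega + 15\right)^{3}}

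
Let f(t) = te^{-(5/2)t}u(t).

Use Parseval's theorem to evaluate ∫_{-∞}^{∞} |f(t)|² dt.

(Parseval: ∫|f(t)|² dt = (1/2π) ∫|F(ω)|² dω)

∫|f(t)|² dt = \frac{2}{125}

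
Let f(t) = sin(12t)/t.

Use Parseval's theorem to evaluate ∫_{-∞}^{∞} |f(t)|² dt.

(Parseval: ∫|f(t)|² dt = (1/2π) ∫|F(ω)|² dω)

∫|f(t)|² dt = 12 \pi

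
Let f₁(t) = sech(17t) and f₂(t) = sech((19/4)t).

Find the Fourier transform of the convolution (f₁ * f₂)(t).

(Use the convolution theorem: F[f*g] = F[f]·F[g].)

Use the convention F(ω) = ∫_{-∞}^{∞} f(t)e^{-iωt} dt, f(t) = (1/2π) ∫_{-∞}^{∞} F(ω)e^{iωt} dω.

F[f₁*f₂](ω) = \frac{4 \pi^{2}}{323 \cosh{\left(\frac{\pi \omega}{34} \right)} \cosh{\left(\frac{2 \pi \omega}{19} \right)}}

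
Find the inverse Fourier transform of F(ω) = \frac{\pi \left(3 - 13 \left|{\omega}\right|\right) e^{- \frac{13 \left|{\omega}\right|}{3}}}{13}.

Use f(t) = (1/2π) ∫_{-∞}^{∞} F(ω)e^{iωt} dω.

f(t) = \frac{2 t^{2}}{\left(t^{2} + \frac{169}{9}\right)^{2}}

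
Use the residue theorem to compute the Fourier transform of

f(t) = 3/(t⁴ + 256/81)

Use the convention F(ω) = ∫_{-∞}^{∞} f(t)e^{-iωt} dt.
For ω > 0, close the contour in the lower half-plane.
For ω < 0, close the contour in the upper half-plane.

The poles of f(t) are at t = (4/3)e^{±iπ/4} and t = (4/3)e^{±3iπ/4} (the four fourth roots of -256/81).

Let g(z) = f(z)e^{-iωz}; for large |z| the factor e^{-iωz} decays in the lower half-plane when ω > 0 and in the upper half-plane when ω < 0.

Case ω > 0 (lower half-plane, clockwise contour ⇒ F(ω) = -2πi·ΣRes):
  Res_{z = - \frac{2 \sqrt{2}}{3} - \frac{2 \sqrt{2} i}{3}} g(z) = \frac{81 \sqrt{2} i \left(1 - i\right) e^{\frac{2 \sqrt{2} \omega \left(-1 + i\right)}{3}}}{512}
  Res_{z = \frac{2 \sqrt{2}}{3} - \frac{2 \sqrt{2} i}{3}} g(z) = \frac{81 \sqrt{2} i \left(1 + i\right) e^{- \frac{2 \sqrt{2} \omega \left(1 + i\right)}{3}}}{512}
  F(ω) = -2πi·ΣRes = \frac{81 \sqrt{2} \pi \left(1 - i\right) \left(e^{\frac{4 \sqrt{2} i \omega}{3}} + i\right) e^{- \frac{2 \sqrt{2} \omega \left(1 + i\right)}{3}}}{256} = \frac{81 \pi e^{- \frac{2 \sqrt{2} \omega}{3}} \sin{\left(\frac{2 \sqrt{2} \omega}{3} + \frac{\pi}{4} \right)}}{64}

Case ω < 0 (upper half-plane, counterclockwise contour ⇒ F(ω) = +2πi·ΣRes):
  Res_{z = \frac{2 \sqrt{2}}{3} + \frac{2 \sqrt{2} i}{3}} g(z) = \frac{81 \sqrt{2} i \left(-1 + i\right) e^{\frac{2 \sqrt{2} \omega \left(1 - i\right)}{3}}}{512}
  Res_{z = - \frac{2 \sqrt{2}}{3} + \frac{2 \sqrt{2} i}{3}} g(z) = \frac{81 \sqrt{2} \left(1 - i\right) e^{\frac{2 \sqrt{2} \omega \left(1 + i\right)}{3}}}{512}
  F(ω) = 2πi·ΣRes = - \frac{81 \sqrt{2} i \pi \left(i \left(1 - i\right) e^{\frac{2 \sqrt{2} \omega \left(1 - i\right)}{3}} - \left(1 - i\right) e^{\frac{2 \sqrt{2} \omega \left(1 + i\right)}{3}}\right)}{256} = \frac{81 \pi e^{\frac{2 \sqrt{2} \omega}{3}} \cos{\left(\frac{2 \sqrt{2} \omega}{3} + \frac{\pi}{4} \right)}}{64}

Both cases combine into a single formula in |ω|:

F(ω) = \frac{81 \pi e^{- \frac{2 \sqrt{2} \left|{\omega}\right|}{3}} \sin{\left(\frac{2 \sqrt{2} \left|{\omega}\right|}{3} + \frac{\pi}{4} \right)}}{64}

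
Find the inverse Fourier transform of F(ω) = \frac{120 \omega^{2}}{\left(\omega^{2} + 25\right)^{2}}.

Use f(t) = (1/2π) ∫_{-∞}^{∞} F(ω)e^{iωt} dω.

f(t) = 6 \left(1 - 5 \left|{t}\right|\right) e^{- 5 \left|{t}\right|}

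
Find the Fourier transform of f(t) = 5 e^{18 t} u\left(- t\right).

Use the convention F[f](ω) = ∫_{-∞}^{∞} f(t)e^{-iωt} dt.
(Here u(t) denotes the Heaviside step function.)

F(ω) = - \frac{5}{i \omega - 18}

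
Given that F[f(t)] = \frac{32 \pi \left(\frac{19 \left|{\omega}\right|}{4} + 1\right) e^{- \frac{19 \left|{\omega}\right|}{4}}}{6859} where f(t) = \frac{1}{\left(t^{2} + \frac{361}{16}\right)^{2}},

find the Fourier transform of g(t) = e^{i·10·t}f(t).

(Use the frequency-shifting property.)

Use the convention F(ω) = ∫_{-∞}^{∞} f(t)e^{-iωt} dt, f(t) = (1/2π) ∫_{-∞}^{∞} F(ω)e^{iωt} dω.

F[g](ω) = \frac{8 \pi \left(19 \left|{\omega - 10}\right| + 4\right) e^{- \frac{19 \left|{\omega - 10}\right|}{4}}}{6859}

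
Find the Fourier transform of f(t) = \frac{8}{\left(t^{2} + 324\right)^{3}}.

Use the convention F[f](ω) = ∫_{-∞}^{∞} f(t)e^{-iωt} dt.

F(ω) = \frac{\pi \left(108 \omega^{2} + 18 \left|{\omega}\right| + 1\right) e^{- 18 \left|{\omega}\right|}}{629856}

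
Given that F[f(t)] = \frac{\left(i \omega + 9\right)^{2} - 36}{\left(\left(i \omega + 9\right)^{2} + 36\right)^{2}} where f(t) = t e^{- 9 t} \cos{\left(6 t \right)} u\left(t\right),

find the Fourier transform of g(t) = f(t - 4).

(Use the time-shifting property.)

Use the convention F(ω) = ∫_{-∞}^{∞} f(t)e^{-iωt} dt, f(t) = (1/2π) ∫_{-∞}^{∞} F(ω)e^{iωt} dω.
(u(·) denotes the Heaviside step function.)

F[g](ω) = \frac{\left(\left(i \omega + 9\right)^{2} - 36\right) e^{- 4 i \omega}}{\left(\left(i \omega + 9\right)^{2} + 36\right)^{2}}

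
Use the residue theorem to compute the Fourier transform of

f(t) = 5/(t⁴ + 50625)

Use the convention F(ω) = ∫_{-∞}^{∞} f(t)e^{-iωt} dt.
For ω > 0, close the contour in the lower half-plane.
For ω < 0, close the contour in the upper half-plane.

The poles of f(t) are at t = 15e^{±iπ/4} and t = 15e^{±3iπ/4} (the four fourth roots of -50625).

Let g(z) = f(z)e^{-iωz}; for large |z| the factor e^{-iωz} decays in the lower half-plane when ω > 0 and in the upper half-plane when ω < 0.

Case ω > 0 (lower half-plane, clockwise contour ⇒ F(ω) = -2πi·ΣRes):
  Res_{z = - \frac{15 \sqrt{2}}{2} - \frac{15 \sqrt{2} i}{2}} g(z) = \frac{\sqrt{2} i \left(1 - i\right) e^{\frac{15 \sqrt{2} \omega \left(-1 + i\right)}{2}}}{5400}
  Res_{z = \frac{15 \sqrt{2}}{2} - \frac{15 \sqrt{2} i}{2}} g(z) = \frac{\sqrt{2} i \left(1 + i\right) e^{- \frac{15 \sqrt{2} \omega \left(1 + i\right)}{2}}}{5400}
  F(ω) = -2πi·ΣRes = \frac{\sqrt{2} \pi \left(1 - i\right) \left(e^{15 \sqrt{2} i \omega} + i\right) e^{- \frac{15 \sqrt{2} \omega \left(1 + i\right)}{2}}}{2700} = \frac{\pi e^{- \frac{15 \sqrt{2} \omega}{2}} \sin{\left(\frac{15 \sqrt{2} \omega}{2} + \frac{\pi}{4} \right)}}{675}

Case ω < 0 (upper half-plane, counterclockwise contour ⇒ F(ω) = +2πi·ΣRes):
  Res_{z = \frac{15 \sqrt{2}}{2} + \frac{15 \sqrt{2} i}{2}} g(z) = \frac{\sqrt{2} i \left(-1 + i\right) e^{\frac{15 \sqrt{2} \omega \left(1 - i\right)}{2}}}{5400}
  Res_{z = - \frac{15 \sqrt{2}}{2} + \frac{15 \sqrt{2} i}{2}} g(z) = \frac{\sqrt{2} \left(1 - i\right) e^{\frac{15 \sqrt{2} \omega \left(1 + i\right)}{2}}}{5400}
  F(ω) = 2πi·ΣRes = - \frac{\sqrt{2} i \pi \left(i \left(1 - i\right) e^{\frac{15 \sqrt{2} \omega \left(1 - i\right)}{2}} - \left(1 - i\right) e^{\frac{15 \sqrt{2} \omega \left(1 + i\right)}{2}}\right)}{2700} = \frac{\pi e^{\frac{15 \sqrt{2} \omega}{2}} \cos{\left(\frac{15 \sqrt{2} \omega}{2} + \frac{\pi}{4} \right)}}{675}

Both cases combine into a single formula in |ω|:

F(ω) = \frac{\pi e^{- \frac{15 \sqrt{2} \left|{\omega}\right|}{2}} \sin{\left(\frac{15 \sqrt{2} \left|{\omega}\right|}{2} + \frac{\pi}{4} \right)}}{675}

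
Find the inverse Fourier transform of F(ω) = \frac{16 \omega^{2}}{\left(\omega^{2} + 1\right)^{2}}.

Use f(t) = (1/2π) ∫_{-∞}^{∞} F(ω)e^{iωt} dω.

f(t) = 4 \left(1 - \left|{t}\right|\right) e^{- \left|{t}\right|}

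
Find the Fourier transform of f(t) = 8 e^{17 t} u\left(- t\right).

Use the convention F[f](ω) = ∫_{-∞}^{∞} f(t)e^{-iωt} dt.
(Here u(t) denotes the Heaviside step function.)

F(ω) = - \frac{8}{i \omega - 17}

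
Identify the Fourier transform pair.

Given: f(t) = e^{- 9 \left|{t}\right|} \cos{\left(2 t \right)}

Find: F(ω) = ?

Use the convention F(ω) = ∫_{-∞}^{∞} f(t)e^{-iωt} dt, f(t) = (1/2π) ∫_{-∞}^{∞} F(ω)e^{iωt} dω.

F(ω) = \frac{18 \left(\omega^{2} + 85\right)}{\omega^{4} + 154 \omega^{2} + 7225}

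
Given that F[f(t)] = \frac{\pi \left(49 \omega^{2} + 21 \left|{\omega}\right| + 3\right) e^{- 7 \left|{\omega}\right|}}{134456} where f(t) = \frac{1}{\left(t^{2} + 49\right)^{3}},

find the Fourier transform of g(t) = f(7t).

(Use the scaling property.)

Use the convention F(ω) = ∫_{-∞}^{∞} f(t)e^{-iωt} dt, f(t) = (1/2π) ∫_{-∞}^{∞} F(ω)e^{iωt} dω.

F[g](ω) = \frac{\pi \left(\omega^{2} + 3 \left|{\omega}\right| + 3\right) e^{- \left|{\omega}\right|}}{941192}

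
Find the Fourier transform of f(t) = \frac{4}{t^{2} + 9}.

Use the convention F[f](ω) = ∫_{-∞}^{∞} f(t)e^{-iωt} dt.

F(ω) = \frac{4 \pi e^{- 3 \left|{\omega}\right|}}{3}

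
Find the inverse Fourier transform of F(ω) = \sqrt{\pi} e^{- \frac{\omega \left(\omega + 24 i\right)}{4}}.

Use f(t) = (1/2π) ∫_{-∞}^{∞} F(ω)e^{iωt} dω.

f(t) = e^{- \left(t - 6\right)^{2}}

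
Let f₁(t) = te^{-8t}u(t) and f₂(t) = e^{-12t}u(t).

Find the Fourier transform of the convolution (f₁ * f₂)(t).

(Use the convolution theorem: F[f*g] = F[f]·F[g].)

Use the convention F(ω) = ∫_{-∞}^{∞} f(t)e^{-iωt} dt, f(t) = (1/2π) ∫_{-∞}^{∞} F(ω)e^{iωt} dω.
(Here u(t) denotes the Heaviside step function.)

F[f₁*f₂](ω) = \frac{1}{\left(i \omega + 8\right)^{2} \left(i \omega + 12\right)}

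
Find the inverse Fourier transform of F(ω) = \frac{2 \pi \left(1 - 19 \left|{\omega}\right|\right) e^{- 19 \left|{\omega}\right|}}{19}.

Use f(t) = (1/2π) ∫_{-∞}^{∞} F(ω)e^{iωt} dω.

f(t) = \frac{4 t^{2}}{\left(t^{2} + 361\right)^{2}}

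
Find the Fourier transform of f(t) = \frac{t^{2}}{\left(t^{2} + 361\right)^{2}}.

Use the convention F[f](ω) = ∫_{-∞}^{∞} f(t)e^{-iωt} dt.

F(ω) = \frac{\pi \left(1 - 19 \left|{\omega}\right|\right) e^{- 19 \left|{\omega}\right|}}{38}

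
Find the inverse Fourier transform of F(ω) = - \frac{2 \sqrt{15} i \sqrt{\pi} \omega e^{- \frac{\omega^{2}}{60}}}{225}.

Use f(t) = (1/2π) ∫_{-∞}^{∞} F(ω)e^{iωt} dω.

f(t) = 4 t e^{- 15 t^{2}}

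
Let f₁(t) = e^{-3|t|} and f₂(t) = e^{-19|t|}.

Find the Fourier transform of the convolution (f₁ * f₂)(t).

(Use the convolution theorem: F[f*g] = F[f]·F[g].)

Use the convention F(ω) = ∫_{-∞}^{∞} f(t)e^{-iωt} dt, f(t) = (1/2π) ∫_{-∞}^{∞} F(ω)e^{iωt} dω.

F[f₁*f₂](ω) = \frac{228}{\left(\omega^{2} + 9\right) \left(\omega^{2} + 361\right)}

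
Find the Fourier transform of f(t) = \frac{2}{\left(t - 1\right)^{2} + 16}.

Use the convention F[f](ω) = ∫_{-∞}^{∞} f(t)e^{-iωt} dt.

F(ω) = \frac{\pi e^{- i \omega - 4 \left|{\omega}\right|}}{2}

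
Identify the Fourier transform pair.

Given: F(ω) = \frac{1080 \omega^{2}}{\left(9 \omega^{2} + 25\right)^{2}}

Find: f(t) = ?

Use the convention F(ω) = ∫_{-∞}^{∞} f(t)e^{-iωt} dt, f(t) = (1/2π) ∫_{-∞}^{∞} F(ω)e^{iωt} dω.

f(t) = 2 \left(1 - \frac{5 \left|{t}\right|}{3}\right) e^{- \frac{5 \left|{t}\right|}{3}}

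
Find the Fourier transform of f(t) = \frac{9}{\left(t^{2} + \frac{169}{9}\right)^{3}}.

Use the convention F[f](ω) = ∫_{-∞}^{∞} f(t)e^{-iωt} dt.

F(ω) = \frac{243 \pi \left(169 \omega^{2} + 117 \left|{\omega}\right| + 27\right) e^{- \frac{13 \left|{\omega}\right|}{3}}}{2970344}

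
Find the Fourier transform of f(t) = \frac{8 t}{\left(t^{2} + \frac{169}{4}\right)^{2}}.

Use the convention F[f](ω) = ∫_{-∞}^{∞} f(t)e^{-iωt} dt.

F(ω) = - \frac{8 i \pi \omega e^{- \frac{13 \left|{\omega}\right|}{2}}}{13}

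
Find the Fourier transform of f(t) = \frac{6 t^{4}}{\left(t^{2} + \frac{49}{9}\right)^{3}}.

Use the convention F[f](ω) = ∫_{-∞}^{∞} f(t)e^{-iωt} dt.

F(ω) = \frac{\pi \left(49 \omega^{2} - 105 \left|{\omega}\right| + 27\right) e^{- \frac{7 \left|{\omega}\right|}{3}}}{28}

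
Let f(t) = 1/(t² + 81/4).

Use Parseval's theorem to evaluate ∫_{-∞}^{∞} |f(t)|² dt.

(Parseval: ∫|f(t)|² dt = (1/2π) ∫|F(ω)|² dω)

∫|f(t)|² dt = \frac{4 \pi}{729}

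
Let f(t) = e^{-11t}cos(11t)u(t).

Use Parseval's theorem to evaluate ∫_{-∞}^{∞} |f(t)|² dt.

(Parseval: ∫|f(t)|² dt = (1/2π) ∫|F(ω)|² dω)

∫|f(t)|² dt = \frac{3}{88}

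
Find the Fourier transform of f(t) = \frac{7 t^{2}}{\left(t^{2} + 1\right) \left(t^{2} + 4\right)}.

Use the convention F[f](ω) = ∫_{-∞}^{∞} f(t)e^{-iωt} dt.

F(ω) = \frac{7 \pi \left(2 - e^{\left|{\omega}\right|}\right) e^{- 2 \left|{\omega}\right|}}{3}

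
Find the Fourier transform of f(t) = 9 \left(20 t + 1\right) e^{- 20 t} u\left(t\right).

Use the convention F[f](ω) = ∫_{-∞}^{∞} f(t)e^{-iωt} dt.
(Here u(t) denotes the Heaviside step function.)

F(ω) = \frac{9 \left(- i \omega - 40\right)}{\omega^{2} - 40 i \omega - 400}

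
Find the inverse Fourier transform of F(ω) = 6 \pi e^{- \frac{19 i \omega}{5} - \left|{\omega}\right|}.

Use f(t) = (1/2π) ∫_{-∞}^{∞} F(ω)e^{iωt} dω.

f(t) = \frac{6}{\left(t - \frac{19}{5}\right)^{2} + 1}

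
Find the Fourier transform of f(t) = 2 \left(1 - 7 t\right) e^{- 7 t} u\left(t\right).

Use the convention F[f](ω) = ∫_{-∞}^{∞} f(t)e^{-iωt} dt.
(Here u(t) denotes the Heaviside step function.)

F(ω) = \frac{2 i \omega}{- \omega^{2} + 14 i \omega + 49}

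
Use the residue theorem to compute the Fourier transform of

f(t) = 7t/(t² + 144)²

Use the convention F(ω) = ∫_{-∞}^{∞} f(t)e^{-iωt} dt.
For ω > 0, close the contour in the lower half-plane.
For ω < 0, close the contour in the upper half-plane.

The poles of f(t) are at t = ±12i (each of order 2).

Let g(z) = f(z)e^{-iωz}; for large |z| the factor e^{-iωz} decays in the lower half-plane when ω > 0 and in the upper half-plane when ω < 0.

Case ω > 0 (lower half-plane, clockwise contour ⇒ F(ω) = -2πi·ΣRes):
  Res_{z = - 12 i} g(z) = \frac{7 \omega e^{- 12 \omega}}{48} (pole of order 2)
  F(ω) = -2πi·ΣRes = - \frac{7 i \pi \omega e^{- 12 \omega}}{24}

Case ω < 0 (upper half-plane, counterclockwise contour ⇒ F(ω) = +2πi·ΣRes):
  Res_{z = 12 i} g(z) = - \frac{7 \omega e^{12 \omega}}{48} (pole of order 2)
  F(ω) = 2πi·ΣRes = - \frac{7 i \pi \omega e^{12 \omega}}{24}

Both cases combine into a single formula in |ω|:

F(ω) = - \frac{7 i \pi \omega e^{- 12 \left|{\omega}\right|}}{24}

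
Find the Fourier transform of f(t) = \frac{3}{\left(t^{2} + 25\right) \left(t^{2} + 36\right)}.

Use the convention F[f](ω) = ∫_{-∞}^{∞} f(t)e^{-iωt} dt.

F(ω) = \frac{\pi \left(6 e^{\left|{\omega}\right|} - 5\right) e^{- 6 \left|{\omega}\right|}}{110}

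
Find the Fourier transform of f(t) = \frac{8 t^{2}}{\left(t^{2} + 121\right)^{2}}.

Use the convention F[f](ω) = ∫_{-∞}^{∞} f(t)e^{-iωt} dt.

F(ω) = \frac{4 \pi \left(1 - 11 \left|{\omega}\right|\right) e^{- 11 \left|{\omega}\right|}}{11}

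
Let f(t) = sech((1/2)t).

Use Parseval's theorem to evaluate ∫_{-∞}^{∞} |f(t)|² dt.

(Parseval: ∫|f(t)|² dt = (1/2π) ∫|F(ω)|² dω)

∫|f(t)|² dt = 4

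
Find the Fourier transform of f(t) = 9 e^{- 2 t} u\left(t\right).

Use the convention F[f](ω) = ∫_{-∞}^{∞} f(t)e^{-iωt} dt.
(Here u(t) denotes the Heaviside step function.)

F(ω) = \frac{9}{i \omega + 2}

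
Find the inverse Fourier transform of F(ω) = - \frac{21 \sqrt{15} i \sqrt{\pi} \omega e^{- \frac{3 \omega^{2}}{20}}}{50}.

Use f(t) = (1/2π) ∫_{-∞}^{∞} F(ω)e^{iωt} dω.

f(t) = 7 t e^{- \frac{5 t^{2}}{3}}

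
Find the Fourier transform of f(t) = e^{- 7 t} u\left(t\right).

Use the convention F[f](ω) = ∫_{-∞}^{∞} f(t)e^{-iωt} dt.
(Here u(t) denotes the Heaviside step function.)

F(ω) = \frac{1}{i \omega + 7}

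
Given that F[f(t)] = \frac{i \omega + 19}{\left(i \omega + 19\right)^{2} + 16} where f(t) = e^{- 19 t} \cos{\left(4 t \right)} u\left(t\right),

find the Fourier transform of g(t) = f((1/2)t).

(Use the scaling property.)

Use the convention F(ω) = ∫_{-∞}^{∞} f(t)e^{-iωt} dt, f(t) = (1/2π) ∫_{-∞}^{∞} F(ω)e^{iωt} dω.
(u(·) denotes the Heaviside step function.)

F[g](ω) = \frac{2 \left(2 i \omega + 19\right)}{\left(2 i \omega + 19\right)^{2} + 16}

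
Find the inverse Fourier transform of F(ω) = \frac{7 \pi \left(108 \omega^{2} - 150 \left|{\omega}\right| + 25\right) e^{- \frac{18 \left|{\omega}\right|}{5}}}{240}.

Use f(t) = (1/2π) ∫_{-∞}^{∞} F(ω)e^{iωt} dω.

f(t) = \frac{7 t^{4}}{\left(t^{2} + \frac{324}{25}\right)^{3}}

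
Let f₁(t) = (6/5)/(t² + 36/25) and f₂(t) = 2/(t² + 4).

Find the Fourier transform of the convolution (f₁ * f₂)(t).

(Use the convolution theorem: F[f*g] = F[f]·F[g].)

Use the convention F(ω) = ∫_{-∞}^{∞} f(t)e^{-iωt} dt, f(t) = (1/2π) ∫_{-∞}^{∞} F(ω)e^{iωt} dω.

F[f₁*f₂](ω) = \pi^{2} e^{- \frac{16 \left|{\omega}\right|}{5}}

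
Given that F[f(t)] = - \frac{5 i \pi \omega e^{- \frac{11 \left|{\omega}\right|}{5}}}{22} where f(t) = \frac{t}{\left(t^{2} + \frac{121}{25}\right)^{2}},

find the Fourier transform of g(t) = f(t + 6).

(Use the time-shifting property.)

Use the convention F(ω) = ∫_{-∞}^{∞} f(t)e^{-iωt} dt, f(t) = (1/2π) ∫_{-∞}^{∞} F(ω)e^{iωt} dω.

F[g](ω) = - \frac{5 i \pi \omega e^{6 i \omega - \frac{11 \left|{\omega}\right|}{5}}}{22}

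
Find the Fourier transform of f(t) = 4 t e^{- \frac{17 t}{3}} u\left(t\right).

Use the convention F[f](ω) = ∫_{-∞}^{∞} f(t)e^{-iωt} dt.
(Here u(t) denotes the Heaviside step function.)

F(ω) = \frac{36}{\left(3 i \omega + 17\right)^{2}}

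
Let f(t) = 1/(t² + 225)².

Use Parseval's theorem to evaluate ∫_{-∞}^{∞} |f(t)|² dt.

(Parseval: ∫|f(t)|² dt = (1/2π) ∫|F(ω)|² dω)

∫|f(t)|² dt = \frac{\pi}{546750000}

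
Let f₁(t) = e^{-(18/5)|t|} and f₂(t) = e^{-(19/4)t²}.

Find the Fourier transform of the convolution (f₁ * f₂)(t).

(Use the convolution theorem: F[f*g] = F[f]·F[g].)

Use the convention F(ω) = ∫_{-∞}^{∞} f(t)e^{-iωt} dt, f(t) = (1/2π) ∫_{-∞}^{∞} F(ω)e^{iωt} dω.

F[f₁*f₂](ω) = \frac{360 \sqrt{19} \sqrt{\pi} e^{- \frac{\omega^{2}}{19}}}{19 \left(25 \omega^{2} + 324\right)}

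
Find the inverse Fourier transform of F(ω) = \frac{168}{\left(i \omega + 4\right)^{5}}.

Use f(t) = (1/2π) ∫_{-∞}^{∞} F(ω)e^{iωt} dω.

f(t) = 7 t^{4} e^{- 4 t} u\left(t\right)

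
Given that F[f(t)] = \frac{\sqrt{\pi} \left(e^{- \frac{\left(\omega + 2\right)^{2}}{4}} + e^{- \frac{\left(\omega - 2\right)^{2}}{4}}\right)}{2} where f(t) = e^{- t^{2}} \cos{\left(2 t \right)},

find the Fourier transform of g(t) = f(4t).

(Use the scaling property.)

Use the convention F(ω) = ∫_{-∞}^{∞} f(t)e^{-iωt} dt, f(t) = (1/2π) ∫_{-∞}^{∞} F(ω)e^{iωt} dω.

F[g](ω) = \frac{\sqrt{\pi} \left(e^{\frac{\omega}{2}} + 1\right) e^{- \frac{\omega^{2}}{64} - \frac{\omega}{4} - 1}}{8}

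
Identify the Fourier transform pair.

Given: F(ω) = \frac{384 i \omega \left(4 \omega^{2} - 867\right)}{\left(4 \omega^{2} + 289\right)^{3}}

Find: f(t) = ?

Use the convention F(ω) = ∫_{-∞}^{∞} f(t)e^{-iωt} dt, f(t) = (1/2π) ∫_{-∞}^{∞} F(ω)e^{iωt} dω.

f(t) = 6 t e^{- \frac{17 \left|{t}\right|}{2}} \left|{t}\right|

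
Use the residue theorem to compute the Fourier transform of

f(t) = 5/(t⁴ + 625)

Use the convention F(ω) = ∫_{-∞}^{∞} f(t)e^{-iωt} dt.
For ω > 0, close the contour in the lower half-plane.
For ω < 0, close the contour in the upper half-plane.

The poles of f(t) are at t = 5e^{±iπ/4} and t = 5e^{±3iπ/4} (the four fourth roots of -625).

Let g(z) = f(z)e^{-iωz}; for large |z| the factor e^{-iωz} decays in the lower half-plane when ω > 0 and in the upper half-plane when ω < 0.

Case ω > 0 (lower half-plane, clockwise contour ⇒ F(ω) = -2πi·ΣRes):
  Res_{z = - \frac{5 \sqrt{2}}{2} - \frac{5 \sqrt{2} i}{2}} g(z) = \frac{\sqrt{2} i \left(1 - i\right) e^{\frac{5 \sqrt{2} \omega \left(-1 + i\right)}{2}}}{200}
  Res_{z = \frac{5 \sqrt{2}}{2} - \frac{5 \sqrt{2} i}{2}} g(z) = \frac{\sqrt{2} i \left(1 + i\right) e^{- \frac{5 \sqrt{2} \omega \left(1 + i\right)}{2}}}{200}
  F(ω) = -2πi·ΣRes = \frac{\sqrt{2} \pi \left(1 - i\right) \left(e^{5 \sqrt{2} i \omega} + i\right) e^{- \frac{5 \sqrt{2} \omega \left(1 + i\right)}{2}}}{100} = \frac{\pi e^{- \frac{5 \sqrt{2} \omega}{2}} \sin{\left(\frac{5 \sqrt{2} \omega}{2} + \frac{\pi}{4} \right)}}{25}

Case ω < 0 (upper half-plane, counterclockwise contour ⇒ F(ω) = +2πi·ΣRes):
  Res_{z = \frac{5 \sqrt{2}}{2} + \frac{5 \sqrt{2} i}{2}} g(z) = \frac{\sqrt{2} i \left(-1 + i\right) e^{\frac{5 \sqrt{2} \omega \left(1 - i\right)}{2}}}{200}
  Res_{z = - \frac{5 \sqrt{2}}{2} + \frac{5 \sqrt{2} i}{2}} g(z) = \frac{\sqrt{2} \left(1 - i\right) e^{\frac{5 \sqrt{2} \omega \left(1 + i\right)}{2}}}{200}
  F(ω) = 2πi·ΣRes = - \frac{\sqrt{2} i \pi \left(i \left(1 - i\right) e^{\frac{5 \sqrt{2} \omega \left(1 - i\right)}{2}} - \left(1 - i\right) e^{\frac{5 \sqrt{2} \omega \left(1 + i\right)}{2}}\right)}{100} = \frac{\pi e^{\frac{5 \sqrt{2} \omega}{2}} \cos{\left(\frac{5 \sqrt{2} \omega}{2} + \frac{\pi}{4} \right)}}{25}

Both cases combine into a single formula in |ω|:

F(ω) = \frac{\pi e^{- \frac{5 \sqrt{2} \left|{\omega}\right|}{2}} \sin{\left(\frac{5 \sqrt{2} \left|{\omega}\right|}{2} + \frac{\pi}{4} \right)}}{25}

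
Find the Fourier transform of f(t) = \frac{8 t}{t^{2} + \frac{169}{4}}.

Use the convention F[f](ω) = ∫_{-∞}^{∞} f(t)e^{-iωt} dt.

F(ω) = - 8 i \pi e^{- \frac{13 \left|{\omega}\right|}{2}} \operatorname{sign}{\left(\omega \right)}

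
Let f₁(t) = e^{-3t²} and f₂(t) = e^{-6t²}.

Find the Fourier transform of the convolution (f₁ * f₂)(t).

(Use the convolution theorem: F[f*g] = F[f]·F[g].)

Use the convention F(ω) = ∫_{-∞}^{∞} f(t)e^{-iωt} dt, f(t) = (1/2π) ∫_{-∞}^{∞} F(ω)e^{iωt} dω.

F[f₁*f₂](ω) = \frac{\sqrt{2} \pi e^{- \frac{\omega^{2}}{8}}}{6}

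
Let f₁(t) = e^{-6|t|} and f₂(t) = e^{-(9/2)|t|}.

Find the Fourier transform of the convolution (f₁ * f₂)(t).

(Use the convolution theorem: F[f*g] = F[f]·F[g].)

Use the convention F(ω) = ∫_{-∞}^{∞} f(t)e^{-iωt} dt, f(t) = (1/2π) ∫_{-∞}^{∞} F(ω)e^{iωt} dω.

F[f₁*f₂](ω) = \frac{432}{\left(\omega^{2} + 36\right) \left(4 \omega^{2} + 81\right)}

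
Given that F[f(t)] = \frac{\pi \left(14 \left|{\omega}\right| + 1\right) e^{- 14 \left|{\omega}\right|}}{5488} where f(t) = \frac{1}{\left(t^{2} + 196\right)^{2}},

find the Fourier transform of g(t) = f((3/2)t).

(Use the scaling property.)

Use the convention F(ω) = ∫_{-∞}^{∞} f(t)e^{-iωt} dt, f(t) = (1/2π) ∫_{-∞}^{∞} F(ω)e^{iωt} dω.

F[g](ω) = \frac{\pi \left(28 \left|{\omega}\right| + 3\right) e^{- \frac{28 \left|{\omega}\right|}{3}}}{24696}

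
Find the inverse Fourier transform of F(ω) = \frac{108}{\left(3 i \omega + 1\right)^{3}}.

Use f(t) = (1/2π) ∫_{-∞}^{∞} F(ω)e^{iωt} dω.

f(t) = 2 t^{2} e^{- \frac{t}{3}} u\left(t\right)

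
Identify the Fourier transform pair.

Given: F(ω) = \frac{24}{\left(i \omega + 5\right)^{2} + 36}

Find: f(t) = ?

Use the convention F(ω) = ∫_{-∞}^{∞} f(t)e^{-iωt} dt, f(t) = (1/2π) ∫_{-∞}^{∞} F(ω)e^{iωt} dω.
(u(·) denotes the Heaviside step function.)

f(t) = 4 e^{- 5 t} \sin{\left(6 t \right)} u\left(t\right)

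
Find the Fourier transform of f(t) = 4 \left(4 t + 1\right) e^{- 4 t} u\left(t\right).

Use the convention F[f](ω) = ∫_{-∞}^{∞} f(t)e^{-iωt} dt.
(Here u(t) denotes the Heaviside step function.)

F(ω) = \frac{4 \left(- i \omega - 8\right)}{\omega^{2} - 8 i \omega - 16}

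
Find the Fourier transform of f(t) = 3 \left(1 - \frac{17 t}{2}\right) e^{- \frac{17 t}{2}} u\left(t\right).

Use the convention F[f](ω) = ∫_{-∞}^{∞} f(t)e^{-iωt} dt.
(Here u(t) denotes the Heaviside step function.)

F(ω) = \frac{12 i \omega}{- 4 \omega^{2} + 68 i \omega + 289}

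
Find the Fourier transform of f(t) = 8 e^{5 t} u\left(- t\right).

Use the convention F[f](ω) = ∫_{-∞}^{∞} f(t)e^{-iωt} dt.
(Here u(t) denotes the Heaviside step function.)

F(ω) = - \frac{8}{i \omega - 5}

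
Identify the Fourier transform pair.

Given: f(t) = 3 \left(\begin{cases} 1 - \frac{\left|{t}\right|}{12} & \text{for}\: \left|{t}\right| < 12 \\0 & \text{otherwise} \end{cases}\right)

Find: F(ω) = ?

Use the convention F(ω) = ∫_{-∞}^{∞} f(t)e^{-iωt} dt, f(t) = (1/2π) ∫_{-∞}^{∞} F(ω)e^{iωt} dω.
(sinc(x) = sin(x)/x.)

F(ω) = 36 \operatorname{sinc}^{2}{\left(6 \omega \right)}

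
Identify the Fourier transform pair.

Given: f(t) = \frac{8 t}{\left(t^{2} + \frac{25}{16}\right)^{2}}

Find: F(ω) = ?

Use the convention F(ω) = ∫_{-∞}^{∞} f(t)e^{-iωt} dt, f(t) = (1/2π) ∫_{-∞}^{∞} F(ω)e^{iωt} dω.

F(ω) = - \frac{16 i \pi \omega e^{- \frac{5 \left|{\omega}\right|}{4}}}{5}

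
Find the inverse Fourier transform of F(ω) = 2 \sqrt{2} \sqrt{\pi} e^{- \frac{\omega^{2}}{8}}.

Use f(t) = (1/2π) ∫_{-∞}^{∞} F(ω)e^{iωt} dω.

f(t) = 4 e^{- 2 t^{2}}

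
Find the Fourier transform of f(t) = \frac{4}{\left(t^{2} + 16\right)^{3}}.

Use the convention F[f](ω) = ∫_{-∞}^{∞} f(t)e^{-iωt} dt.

F(ω) = \frac{\pi \left(16 \omega^{2} + 12 \left|{\omega}\right| + 3\right) e^{- 4 \left|{\omega}\right|}}{2048}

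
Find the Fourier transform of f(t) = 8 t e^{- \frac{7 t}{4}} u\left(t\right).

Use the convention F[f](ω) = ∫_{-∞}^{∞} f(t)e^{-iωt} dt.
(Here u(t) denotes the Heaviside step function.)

F(ω) = \frac{128}{\left(4 i \omega + 7\right)^{2}}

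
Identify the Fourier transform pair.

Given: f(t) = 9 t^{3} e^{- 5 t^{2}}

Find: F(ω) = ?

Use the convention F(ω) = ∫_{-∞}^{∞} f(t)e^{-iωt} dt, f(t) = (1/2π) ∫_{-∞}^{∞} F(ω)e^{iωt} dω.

F(ω) = \frac{9 \sqrt{5} i \sqrt{\pi} \omega \left(\omega^{2} - 30\right) e^{- \frac{\omega^{2}}{20}}}{5000}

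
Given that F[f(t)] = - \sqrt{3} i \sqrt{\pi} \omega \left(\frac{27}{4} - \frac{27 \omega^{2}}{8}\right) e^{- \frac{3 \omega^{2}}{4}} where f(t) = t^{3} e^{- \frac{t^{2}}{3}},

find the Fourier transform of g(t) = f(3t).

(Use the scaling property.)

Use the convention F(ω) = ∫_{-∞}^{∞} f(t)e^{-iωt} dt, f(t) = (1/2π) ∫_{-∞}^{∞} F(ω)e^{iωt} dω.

F[g](ω) = \frac{\sqrt{3} i \sqrt{\pi} \omega \left(\omega^{2} - 18\right) e^{- \frac{\omega^{2}}{12}}}{24}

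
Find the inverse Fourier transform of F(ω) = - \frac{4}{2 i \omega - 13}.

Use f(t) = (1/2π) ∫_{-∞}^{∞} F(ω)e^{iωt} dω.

f(t) = 2 e^{\frac{13 t}{2}} u\left(- t\right)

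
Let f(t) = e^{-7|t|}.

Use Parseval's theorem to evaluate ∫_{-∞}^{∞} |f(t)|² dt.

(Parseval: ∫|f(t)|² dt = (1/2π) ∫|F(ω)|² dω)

∫|f(t)|² dt = \frac{1}{7}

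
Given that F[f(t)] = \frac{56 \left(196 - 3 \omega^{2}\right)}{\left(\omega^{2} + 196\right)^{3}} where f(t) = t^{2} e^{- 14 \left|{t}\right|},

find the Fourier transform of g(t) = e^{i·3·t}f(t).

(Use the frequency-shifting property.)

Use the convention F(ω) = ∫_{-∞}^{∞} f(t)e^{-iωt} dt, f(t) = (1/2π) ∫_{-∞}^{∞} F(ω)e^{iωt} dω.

F[g](ω) = \frac{56 \left(196 - 3 \left(\omega - 3\right)^{2}\right)}{\left(\left(\omega - 3\right)^{2} + 196\right)^{3}}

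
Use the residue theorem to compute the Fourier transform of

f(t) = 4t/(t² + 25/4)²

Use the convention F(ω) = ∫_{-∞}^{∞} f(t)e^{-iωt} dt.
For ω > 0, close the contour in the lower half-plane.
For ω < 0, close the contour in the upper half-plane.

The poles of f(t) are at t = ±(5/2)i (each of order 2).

Let g(z) = f(z)e^{-iωz}; for large |z| the factor e^{-iωz} decays in the lower half-plane when ω > 0 and in the upper half-plane when ω < 0.

Case ω > 0 (lower half-plane, clockwise contour ⇒ F(ω) = -2πi·ΣRes):
  Res_{z = - \frac{5 i}{2}} g(z) = \frac{2 \omega e^{- \frac{5 \omega}{2}}}{5} (pole of order 2)
  F(ω) = -2πi·ΣRes = - \frac{4 i \pi \omega e^{- \frac{5 \omega}{2}}}{5}

Case ω < 0 (upper half-plane, counterclockwise contour ⇒ F(ω) = +2πi·ΣRes):
  Res_{z = \frac{5 i}{2}} g(z) = - \frac{2 \omega e^{\frac{5 \omega}{2}}}{5} (pole of order 2)
  F(ω) = 2πi·ΣRes = - \frac{4 i \pi \omega e^{\frac{5 \omega}{2}}}{5}

Both cases combine into a single formula in |ω|:

F(ω) = - \frac{4 i \pi \omega e^{- \frac{5 \left|{\omega}\right|}{2}}}{5}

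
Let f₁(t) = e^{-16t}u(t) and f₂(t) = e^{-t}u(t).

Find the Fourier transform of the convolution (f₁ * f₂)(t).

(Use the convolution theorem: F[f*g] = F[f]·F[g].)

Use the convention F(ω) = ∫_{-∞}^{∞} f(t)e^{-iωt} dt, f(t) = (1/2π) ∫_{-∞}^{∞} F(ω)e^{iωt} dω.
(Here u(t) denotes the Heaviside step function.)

F[f₁*f₂](ω) = \frac{1}{\left(i \omega + 1\right) \left(i \omega + 16\right)}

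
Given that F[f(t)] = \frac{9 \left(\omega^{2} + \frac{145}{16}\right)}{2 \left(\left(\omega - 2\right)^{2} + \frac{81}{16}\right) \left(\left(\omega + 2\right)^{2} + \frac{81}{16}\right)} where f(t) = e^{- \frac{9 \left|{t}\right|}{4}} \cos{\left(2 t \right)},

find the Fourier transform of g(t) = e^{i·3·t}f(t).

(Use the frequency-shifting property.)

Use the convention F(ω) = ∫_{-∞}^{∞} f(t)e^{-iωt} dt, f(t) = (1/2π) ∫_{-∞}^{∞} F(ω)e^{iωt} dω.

F[g](ω) = \frac{72 \left(16 \left(\omega - 3\right)^{2} + 145\right)}{\left(16 \left(\omega - 5\right)^{2} + 81\right) \left(16 \left(\omega - 1\right)^{2} + 81\right)}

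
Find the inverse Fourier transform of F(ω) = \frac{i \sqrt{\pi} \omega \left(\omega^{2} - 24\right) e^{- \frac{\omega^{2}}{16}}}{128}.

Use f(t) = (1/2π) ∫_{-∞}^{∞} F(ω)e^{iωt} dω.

f(t) = 8 t^{3} e^{- 4 t^{2}}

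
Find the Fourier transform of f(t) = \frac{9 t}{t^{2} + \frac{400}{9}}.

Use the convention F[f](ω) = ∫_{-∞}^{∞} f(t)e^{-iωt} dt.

F(ω) = - 9 i \pi e^{- \frac{20 \left|{\omega}\right|}{3}} \operatorname{sign}{\left(\omega \right)}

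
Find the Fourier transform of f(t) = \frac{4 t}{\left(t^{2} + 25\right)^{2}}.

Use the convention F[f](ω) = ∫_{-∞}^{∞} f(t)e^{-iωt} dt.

F(ω) = - \frac{2 i \pi \omega e^{- 5 \left|{\omega}\right|}}{5}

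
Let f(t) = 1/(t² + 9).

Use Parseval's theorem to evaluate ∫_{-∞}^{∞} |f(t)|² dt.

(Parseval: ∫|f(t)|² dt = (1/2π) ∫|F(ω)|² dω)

∫|f(t)|² dt = \frac{\pi}{54}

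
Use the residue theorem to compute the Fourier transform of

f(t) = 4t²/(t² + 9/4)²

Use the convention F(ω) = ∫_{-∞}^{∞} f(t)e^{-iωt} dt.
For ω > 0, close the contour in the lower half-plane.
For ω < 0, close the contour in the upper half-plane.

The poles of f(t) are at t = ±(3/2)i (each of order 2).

Let g(z) = f(z)e^{-iωz}; for large |z| the factor e^{-iωz} decays in the lower half-plane when ω > 0 and in the upper half-plane when ω < 0.

Case ω > 0 (lower half-plane, clockwise contour ⇒ F(ω) = -2πi·ΣRes):
  Res_{z = - \frac{3 i}{2}} g(z) = i \left(\frac{2}{3} - \omega\right) e^{- \frac{3 \omega}{2}} (pole of order 2)
  F(ω) = -2πi·ΣRes = \frac{2 \pi \left(2 - 3 \omega\right) e^{- \frac{3 \omega}{2}}}{3}

Case ω < 0 (upper half-plane, counterclockwise contour ⇒ F(ω) = +2πi·ΣRes):
  Res_{z = \frac{3 i}{2}} g(z) = i \left(- \omega - \frac{2}{3}\right) e^{\frac{3 \omega}{2}} (pole of order 2)
  F(ω) = 2πi·ΣRes = \frac{2 \pi \left(3 \omega + 2\right) e^{\frac{3 \omega}{2}}}{3}

Both cases combine into a single formula in |ω|:

F(ω) = \frac{2 \pi \left(2 - 3 \left|{\omega}\right|\right) e^{- \frac{3 \left|{\omega}\right|}{2}}}{3}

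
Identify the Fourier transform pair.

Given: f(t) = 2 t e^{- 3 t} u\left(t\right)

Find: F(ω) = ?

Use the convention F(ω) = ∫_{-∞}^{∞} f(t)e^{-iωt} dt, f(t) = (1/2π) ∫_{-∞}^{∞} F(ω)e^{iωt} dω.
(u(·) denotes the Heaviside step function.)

F(ω) = \frac{2}{\left(i \omega + 3\right)^{2}}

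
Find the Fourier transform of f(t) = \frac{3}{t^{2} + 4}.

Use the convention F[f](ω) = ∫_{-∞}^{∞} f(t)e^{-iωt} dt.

F(ω) = \frac{3 \pi e^{- 2 \left|{\omega}\right|}}{2}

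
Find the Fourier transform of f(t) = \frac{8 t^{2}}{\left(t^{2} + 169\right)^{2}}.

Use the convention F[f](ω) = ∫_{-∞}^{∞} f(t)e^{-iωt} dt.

F(ω) = \frac{4 \pi \left(1 - 13 \left|{\omega}\right|\right) e^{- 13 \left|{\omega}\right|}}{13}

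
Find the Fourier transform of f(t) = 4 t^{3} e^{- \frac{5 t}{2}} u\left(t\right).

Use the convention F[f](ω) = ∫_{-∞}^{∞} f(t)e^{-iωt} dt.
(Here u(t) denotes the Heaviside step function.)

F(ω) = \frac{384}{\left(2 i \omega + 5\right)^{4}}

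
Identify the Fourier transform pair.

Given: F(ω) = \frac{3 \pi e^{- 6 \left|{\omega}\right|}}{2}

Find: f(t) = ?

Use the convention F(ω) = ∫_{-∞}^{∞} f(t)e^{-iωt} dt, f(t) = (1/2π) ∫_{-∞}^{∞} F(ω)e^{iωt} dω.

f(t) = \frac{9}{t^{2} + 36}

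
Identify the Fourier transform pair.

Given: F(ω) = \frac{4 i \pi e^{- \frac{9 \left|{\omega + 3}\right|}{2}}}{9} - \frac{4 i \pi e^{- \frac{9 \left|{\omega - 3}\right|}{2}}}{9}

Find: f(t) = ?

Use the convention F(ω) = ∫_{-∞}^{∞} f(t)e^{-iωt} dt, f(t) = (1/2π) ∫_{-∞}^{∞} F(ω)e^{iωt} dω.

f(t) = \frac{4 \sin{\left(3 t \right)}}{t^{2} + \frac{81}{4}}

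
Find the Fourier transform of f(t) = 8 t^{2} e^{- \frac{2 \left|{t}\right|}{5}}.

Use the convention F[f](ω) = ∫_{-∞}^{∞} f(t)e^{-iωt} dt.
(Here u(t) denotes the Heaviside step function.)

F(ω) = \frac{8000 \left(4 - 75 \omega^{2}\right)}{\left(25 \omega^{2} + 4\right)^{3}}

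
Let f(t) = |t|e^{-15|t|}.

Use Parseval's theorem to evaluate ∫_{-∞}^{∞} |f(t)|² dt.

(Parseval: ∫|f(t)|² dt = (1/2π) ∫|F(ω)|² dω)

∫|f(t)|² dt = \frac{1}{6750}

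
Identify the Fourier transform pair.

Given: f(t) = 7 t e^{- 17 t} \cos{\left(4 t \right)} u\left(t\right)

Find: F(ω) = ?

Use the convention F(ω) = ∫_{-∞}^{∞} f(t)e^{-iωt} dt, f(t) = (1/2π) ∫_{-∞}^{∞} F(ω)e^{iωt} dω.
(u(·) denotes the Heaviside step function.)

F(ω) = \frac{7 \left(\left(i \omega + 17\right)^{2} - 16\right)}{\left(\left(i \omega + 17\right)^{2} + 16\right)^{2}}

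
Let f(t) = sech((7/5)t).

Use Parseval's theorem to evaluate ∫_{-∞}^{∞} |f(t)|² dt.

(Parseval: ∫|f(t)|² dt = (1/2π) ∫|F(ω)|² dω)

∫|f(t)|² dt = \frac{10}{7}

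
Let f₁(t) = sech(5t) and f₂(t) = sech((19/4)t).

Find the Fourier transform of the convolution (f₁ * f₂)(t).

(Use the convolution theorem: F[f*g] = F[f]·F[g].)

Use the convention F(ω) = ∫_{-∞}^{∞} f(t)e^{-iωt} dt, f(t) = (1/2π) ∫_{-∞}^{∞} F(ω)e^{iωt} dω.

F[f₁*f₂](ω) = \frac{4 \pi^{2}}{95 \cosh{\left(\frac{\pi \omega}{10} \right)} \cosh{\left(\frac{2 \pi \omega}{19} \right)}}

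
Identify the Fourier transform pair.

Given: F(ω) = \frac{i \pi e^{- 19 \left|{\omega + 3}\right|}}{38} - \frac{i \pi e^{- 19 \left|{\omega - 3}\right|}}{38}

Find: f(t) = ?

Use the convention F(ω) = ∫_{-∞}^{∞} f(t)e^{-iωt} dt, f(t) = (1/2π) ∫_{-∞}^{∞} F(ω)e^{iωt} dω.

f(t) = \frac{\sin{\left(3 t \right)}}{t^{2} + 361}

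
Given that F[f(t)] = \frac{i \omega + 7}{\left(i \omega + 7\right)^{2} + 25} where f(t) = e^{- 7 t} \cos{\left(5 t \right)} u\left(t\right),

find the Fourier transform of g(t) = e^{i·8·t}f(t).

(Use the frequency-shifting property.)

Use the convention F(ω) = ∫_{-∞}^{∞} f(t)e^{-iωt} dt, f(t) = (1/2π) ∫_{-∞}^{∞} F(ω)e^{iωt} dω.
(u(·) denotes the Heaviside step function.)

F[g](ω) = \frac{i \left(\omega - 8\right) + 7}{\left(i \left(\omega - 8\right) + 7\right)^{2} + 25}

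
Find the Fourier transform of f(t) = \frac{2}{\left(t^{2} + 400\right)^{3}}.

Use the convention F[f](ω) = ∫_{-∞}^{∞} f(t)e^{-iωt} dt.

F(ω) = \frac{\pi \left(400 \omega^{2} + 60 \left|{\omega}\right| + 3\right) e^{- 20 \left|{\omega}\right|}}{12800000}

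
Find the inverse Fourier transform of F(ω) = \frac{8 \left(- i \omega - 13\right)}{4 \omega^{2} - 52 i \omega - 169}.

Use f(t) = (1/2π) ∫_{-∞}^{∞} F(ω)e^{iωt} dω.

f(t) = 2 \left(\frac{13 t}{2} + 1\right) e^{- \frac{13 t}{2}} u\left(t\right)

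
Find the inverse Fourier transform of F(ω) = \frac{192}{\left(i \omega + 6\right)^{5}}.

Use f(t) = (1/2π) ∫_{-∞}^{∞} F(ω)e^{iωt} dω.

f(t) = 8 t^{4} e^{- 6 t} u\left(t\right)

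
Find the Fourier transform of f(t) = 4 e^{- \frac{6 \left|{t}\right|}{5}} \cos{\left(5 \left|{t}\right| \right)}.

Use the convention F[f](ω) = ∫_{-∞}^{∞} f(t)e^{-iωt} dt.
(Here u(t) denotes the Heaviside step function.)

F(ω) = \frac{240 \left(25 \omega^{2} + 661\right)}{625 \omega^{4} - 29450 \omega^{2} + 436921}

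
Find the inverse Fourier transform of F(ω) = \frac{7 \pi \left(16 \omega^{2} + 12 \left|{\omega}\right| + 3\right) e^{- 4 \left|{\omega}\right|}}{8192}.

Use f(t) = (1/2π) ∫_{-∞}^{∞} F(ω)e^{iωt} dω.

f(t) = \frac{7}{\left(t^{2} + 16\right)^{3}}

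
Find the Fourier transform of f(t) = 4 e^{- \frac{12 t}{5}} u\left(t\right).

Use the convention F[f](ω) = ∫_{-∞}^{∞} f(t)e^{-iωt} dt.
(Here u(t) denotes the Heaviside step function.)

F(ω) = \frac{20}{5 i \omega + 12}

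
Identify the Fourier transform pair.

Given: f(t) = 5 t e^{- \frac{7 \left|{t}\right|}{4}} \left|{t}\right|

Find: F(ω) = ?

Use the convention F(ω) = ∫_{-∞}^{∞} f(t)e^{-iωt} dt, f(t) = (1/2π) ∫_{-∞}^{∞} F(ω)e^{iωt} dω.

F(ω) = \frac{5120 i \omega \left(16 \omega^{2} - 147\right)}{\left(16 \omega^{2} + 49\right)^{3}}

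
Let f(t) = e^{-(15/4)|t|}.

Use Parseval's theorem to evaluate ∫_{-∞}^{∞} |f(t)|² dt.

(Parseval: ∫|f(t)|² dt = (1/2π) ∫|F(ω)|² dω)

∫|f(t)|² dt = \frac{4}{15}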